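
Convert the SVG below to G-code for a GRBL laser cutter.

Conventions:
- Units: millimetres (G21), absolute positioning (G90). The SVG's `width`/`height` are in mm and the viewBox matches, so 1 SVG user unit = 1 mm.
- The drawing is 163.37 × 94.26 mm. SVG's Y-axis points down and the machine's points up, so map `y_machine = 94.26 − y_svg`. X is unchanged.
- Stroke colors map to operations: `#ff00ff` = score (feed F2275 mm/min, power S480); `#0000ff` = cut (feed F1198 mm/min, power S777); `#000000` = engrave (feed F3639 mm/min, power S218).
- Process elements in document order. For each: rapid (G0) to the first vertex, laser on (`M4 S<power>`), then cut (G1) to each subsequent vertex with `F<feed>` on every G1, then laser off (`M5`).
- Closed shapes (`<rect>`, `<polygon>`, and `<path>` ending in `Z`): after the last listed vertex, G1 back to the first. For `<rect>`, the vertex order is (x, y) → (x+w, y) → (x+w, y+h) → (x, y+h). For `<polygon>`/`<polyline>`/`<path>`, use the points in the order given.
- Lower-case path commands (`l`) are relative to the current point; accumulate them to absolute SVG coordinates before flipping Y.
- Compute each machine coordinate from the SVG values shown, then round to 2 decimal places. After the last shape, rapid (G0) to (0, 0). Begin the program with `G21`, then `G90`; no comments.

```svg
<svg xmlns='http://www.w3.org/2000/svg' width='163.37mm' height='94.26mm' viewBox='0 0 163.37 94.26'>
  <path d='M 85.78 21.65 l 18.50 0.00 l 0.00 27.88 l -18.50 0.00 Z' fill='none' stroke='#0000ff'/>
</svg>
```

G21
G90
G0 X85.78 Y72.61
M4 S777
G1 X104.28 Y72.61 F1198
G1 X104.28 Y44.73 F1198
G1 X85.78 Y44.73 F1198
G1 X85.78 Y72.61 F1198
M5
G0 X0.00 Y0.00

1 u = 1 mm; y_m = 94.26 − y.

[1] `<path>` rectangle, #0000ff→cut S777 F1198: (85.78,72.61) → (104.28,72.61) → (104.28,44.73) → (85.78,44.73) → (85.78,72.61) (closed)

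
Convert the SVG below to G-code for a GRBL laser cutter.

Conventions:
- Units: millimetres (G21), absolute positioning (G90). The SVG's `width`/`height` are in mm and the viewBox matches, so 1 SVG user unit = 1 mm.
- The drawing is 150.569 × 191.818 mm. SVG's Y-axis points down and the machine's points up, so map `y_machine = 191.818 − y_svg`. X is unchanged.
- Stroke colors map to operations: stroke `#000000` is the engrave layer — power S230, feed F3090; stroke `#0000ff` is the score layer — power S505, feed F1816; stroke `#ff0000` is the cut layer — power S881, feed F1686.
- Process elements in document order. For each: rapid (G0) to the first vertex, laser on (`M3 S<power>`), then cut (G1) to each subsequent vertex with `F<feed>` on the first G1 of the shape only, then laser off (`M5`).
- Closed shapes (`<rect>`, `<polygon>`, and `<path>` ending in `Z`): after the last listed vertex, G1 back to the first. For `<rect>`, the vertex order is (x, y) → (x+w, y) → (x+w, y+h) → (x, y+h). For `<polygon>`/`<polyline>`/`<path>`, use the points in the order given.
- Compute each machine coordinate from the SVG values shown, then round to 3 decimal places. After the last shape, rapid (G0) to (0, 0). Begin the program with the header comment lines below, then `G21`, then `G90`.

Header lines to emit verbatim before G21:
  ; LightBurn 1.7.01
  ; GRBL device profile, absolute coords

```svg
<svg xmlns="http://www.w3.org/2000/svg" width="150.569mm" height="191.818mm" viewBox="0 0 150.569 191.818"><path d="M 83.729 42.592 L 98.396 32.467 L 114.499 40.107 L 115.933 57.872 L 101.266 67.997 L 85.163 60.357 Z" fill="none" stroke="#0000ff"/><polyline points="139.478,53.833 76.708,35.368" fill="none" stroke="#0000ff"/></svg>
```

viewBox `0 0 150.569 191.818` with mm width/height → 1 unit = 1 mm. Flip: y_m = 191.818 − y_svg.

**Shape 1** — `<path>` regular polygon, stroke `#0000ff` → score (S505, F1816). Machine vertices: (83.729,149.226) → (98.396,159.351) → (114.499,151.711) → (115.933,133.946) → (101.266,123.821) → (85.163,131.461) → (83.729,149.226). Closed: final G1 returns to the first vertex.

**Shape 2** — `<polyline>` line segment, stroke `#0000ff` → score (S505, F1816). Machine vertices: (139.478,137.985) → (76.708,156.450). Open path.

; LightBurn 1.7.01
; GRBL device profile, absolute coords
G21
G90
G0 X83.729 Y149.226
M3 S505
G1 X98.396 Y159.351 F1816
G1 X114.499 Y151.711
G1 X115.933 Y133.946
G1 X101.266 Y123.821
G1 X85.163 Y131.461
G1 X83.729 Y149.226
M5
G0 X139.478 Y137.985
M3 S505
G1 X76.708 Y156.450 F1816
M5
G0 X0.000 Y0.000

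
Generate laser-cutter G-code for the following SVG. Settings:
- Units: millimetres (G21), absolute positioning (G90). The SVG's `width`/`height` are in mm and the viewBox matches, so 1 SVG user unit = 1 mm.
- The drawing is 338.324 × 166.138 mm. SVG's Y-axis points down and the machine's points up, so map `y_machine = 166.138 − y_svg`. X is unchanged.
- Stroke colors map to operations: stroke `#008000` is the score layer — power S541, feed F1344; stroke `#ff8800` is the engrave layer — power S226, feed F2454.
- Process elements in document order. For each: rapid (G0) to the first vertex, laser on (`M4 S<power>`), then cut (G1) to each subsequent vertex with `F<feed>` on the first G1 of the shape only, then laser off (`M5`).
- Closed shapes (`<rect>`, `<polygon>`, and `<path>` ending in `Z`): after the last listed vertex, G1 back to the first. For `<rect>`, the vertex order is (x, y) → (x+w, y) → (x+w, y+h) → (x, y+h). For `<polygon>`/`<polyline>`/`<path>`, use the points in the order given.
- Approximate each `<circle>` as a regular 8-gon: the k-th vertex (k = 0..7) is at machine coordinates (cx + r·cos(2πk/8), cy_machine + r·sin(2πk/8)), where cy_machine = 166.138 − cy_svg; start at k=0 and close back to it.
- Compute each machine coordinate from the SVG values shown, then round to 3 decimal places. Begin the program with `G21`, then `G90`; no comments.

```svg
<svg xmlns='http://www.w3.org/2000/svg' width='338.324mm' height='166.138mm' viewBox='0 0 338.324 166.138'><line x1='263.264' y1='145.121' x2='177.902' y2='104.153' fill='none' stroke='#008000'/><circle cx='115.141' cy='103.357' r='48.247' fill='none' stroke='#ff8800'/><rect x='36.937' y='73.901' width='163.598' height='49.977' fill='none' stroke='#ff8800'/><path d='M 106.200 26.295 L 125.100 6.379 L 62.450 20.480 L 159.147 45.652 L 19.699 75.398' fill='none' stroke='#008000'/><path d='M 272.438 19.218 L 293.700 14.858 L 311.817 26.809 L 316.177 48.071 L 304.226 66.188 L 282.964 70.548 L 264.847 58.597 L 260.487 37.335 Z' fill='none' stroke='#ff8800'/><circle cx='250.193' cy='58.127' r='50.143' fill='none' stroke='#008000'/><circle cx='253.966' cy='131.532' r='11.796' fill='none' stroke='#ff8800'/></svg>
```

G21
G90
G0 X263.264 Y21.017
M4 S541
G1 X177.902 Y61.985 F1344
M5
G0 X163.388 Y62.781
M4 S226
G1 X149.257 Y96.897 F2454
G1 X115.141 Y111.028
G1 X81.025 Y96.897
G1 X66.894 Y62.781
G1 X81.025 Y28.665
G1 X115.141 Y14.534
G1 X149.257 Y28.665
G1 X163.388 Y62.781
M5
G0 X36.937 Y92.237
M4 S226
G1 X200.535 Y92.237 F2454
G1 X200.535 Y42.260
G1 X36.937 Y42.260
G1 X36.937 Y92.237
M5
G0 X106.200 Y139.843
M4 S541
G1 X125.100 Y159.759 F1344
G1 X62.450 Y145.658
G1 X159.147 Y120.486
G1 X19.699 Y90.740
M5
G0 X272.438 Y146.920
M4 S226
G1 X293.700 Y151.280 F2454
G1 X311.817 Y139.329
G1 X316.177 Y118.067
G1 X304.226 Y99.950
G1 X282.964 Y95.590
G1 X264.847 Y107.541
G1 X260.487 Y128.803
G1 X272.438 Y146.920
M5
G0 X300.336 Y108.011
M4 S541
G1 X285.649 Y143.467 F1344
G1 X250.193 Y158.154
G1 X214.737 Y143.467
G1 X200.050 Y108.011
G1 X214.737 Y72.555
G1 X250.193 Y57.868
G1 X285.649 Y72.555
G1 X300.336 Y108.011
M5
G0 X265.762 Y34.606
M4 S226
G1 X262.307 Y42.947 F2454
G1 X253.966 Y46.402
G1 X245.625 Y42.947
G1 X242.170 Y34.606
G1 X245.625 Y26.265
G1 X253.966 Y22.810
G1 X262.307 Y26.265
G1 X265.762 Y34.606
M5

1 u = 1 mm; y_m = 166.138 − y.

[1] `<line>` line segment, #008000→score S541 F1344: (263.264,21.017) → (177.902,61.985)

[2] `<circle>` circle, #ff8800→engrave S226 F2454: (163.388,62.781) → (149.257,96.897) → (115.141,111.028) → (81.025,96.897) → (66.894,62.781) → (81.025,28.665) → (115.141,14.534) → (149.257,28.665) → (163.388,62.781) (closed)

[3] `<rect>` rectangle, #ff8800→engrave S226 F2454: (36.937,92.237) → (200.535,92.237) → (200.535,42.260) → (36.937,42.260) → (36.937,92.237) (closed)

[4] `<path>` open polyline, #008000→score S541 F1344: (106.200,139.843) → (125.100,159.759) → (62.450,145.658) → (159.147,120.486) → (19.699,90.740)

[5] `<path>` regular polygon, #ff8800→engrave S226 F2454: (272.438,146.920) → (293.700,151.280) → (311.817,139.329) → (316.177,118.067) → (304.226,99.950) → (282.964,95.590) → (264.847,107.541) → (260.487,128.803) → (272.438,146.920) (closed)

[6] `<circle>` circle, #008000→score S541 F1344: (300.336,108.011) → (285.649,143.467) → (250.193,158.154) → (214.737,143.467) → (200.050,108.011) → (214.737,72.555) → (250.193,57.868) → (285.649,72.555) → (300.336,108.011) (closed)

[7] `<circle>` circle, #ff8800→engrave S226 F2454: (265.762,34.606) → (262.307,42.947) → (253.966,46.402) → (245.625,42.947) → (242.170,34.606) → (245.625,26.265) → (253.966,22.810) → (262.307,26.265) → (265.762,34.606) (closed)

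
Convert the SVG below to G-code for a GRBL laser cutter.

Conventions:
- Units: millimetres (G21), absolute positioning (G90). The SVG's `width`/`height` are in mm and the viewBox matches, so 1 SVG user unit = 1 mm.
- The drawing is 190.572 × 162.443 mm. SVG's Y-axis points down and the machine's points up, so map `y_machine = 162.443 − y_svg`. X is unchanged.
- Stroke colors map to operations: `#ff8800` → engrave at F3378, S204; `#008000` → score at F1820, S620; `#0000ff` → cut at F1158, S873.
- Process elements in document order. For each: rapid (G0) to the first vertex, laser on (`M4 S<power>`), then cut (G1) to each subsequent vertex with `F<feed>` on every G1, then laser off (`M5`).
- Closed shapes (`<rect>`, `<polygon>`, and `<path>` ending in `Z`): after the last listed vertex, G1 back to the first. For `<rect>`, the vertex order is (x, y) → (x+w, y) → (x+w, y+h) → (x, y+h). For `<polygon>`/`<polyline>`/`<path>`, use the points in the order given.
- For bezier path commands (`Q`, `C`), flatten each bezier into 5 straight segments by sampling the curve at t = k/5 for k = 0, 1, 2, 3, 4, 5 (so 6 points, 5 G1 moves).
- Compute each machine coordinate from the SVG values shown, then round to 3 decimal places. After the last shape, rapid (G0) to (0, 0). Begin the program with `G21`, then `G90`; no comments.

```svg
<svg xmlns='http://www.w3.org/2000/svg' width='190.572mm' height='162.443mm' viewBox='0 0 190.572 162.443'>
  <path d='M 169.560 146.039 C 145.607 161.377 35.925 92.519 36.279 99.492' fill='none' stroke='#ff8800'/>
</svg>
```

G21
G90
G0 X169.560 Y16.404
M4 S204
G1 X146.467 Y16.025 F3378
G1 X112.195 Y28.171 F3378
G1 X76.143 Y45.161 F3378
G1 X47.705 Y59.315 F3378
G1 X36.279 Y62.951 F3378
M5
G0 X0.000 Y0.000

1 u = 1 mm; y_m = 162.443 − y.

[1] `<path>` cubic bezier, #ff8800→engrave S204 F3378: (169.560,16.404) → (146.467,16.025) → (112.195,28.171) → (76.143,45.161) → (47.705,59.315) → (36.279,62.951)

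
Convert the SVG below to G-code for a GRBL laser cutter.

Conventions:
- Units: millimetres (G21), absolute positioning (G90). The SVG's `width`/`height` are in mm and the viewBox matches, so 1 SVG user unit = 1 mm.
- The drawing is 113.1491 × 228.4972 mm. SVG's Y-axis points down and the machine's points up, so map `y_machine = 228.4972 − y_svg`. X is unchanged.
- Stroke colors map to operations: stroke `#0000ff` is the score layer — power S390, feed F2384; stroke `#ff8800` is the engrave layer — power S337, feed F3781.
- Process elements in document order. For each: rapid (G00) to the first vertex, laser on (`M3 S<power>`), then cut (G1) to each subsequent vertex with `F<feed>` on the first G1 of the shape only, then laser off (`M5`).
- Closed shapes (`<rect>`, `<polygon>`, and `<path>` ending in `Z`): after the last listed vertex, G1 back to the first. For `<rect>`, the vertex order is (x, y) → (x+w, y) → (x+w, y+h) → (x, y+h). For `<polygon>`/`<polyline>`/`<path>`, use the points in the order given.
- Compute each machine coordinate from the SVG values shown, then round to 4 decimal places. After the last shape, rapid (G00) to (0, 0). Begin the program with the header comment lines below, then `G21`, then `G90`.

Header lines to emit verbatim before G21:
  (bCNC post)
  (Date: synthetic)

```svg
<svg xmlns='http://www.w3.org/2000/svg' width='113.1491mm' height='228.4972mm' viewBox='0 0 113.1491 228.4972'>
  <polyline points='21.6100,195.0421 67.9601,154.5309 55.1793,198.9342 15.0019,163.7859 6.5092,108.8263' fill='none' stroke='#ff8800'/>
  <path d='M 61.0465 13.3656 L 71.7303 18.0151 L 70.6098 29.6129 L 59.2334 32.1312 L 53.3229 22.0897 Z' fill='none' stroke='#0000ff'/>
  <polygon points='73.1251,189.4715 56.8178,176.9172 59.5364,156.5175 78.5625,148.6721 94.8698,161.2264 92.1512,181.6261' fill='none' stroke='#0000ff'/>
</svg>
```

(bCNC post)
(Date: synthetic)
G21
G90
G00 X21.6100 Y33.4551
M3 S337
G1 X67.9601 Y73.9663 F3781
G1 X55.1793 Y29.5630
G1 X15.0019 Y64.7113
G1 X6.5092 Y119.6709
M5
G00 X61.0465 Y215.1316
M3 S390
G1 X71.7303 Y210.4821 F2384
G1 X70.6098 Y198.8843
G1 X59.2334 Y196.3660
G1 X53.3229 Y206.4075
G1 X61.0465 Y215.1316
M5
G00 X73.1251 Y39.0257
M3 S390
G1 X56.8178 Y51.5800 F2384
G1 X59.5364 Y71.9797
G1 X78.5625 Y79.8251
G1 X94.8698 Y67.2708
G1 X92.1512 Y46.8711
G1 X73.1251 Y39.0257
M5
G00 X0.0000 Y0.0000

Since the viewBox matches the mm dimensions, user units are millimetres directly. The only transform is the Y-flip y_m = 228.4972 − y_svg.

Shape 1 is a open polyline drawn with `<polyline>`. Its stroke #ff8800 means engrave at S337, F3781. After flipping Y the toolpath is (21.6100,33.4551) → (67.9601,73.9663) → (55.1793,29.5630) → (15.0019,64.7113) → (6.5092,119.6709).

Shape 2 is a regular polygon drawn with `<path>`. Its stroke #0000ff means score at S390, F2384. After flipping Y the toolpath is (61.0465,215.1316) → (71.7303,210.4821) → (70.6098,198.8843) → (59.2334,196.3660) → (53.3229,206.4075) → (61.0465,215.1316), returning to the start.

Shape 3 is a regular polygon drawn with `<polygon>`. Its stroke #0000ff means score at S390, F2384. After flipping Y the toolpath is (73.1251,39.0257) → (56.8178,51.5800) → (59.5364,71.9797) → (78.5625,79.8251) → (94.8698,67.2708) → (92.1512,46.8711) → (73.1251,39.0257), returning to the start.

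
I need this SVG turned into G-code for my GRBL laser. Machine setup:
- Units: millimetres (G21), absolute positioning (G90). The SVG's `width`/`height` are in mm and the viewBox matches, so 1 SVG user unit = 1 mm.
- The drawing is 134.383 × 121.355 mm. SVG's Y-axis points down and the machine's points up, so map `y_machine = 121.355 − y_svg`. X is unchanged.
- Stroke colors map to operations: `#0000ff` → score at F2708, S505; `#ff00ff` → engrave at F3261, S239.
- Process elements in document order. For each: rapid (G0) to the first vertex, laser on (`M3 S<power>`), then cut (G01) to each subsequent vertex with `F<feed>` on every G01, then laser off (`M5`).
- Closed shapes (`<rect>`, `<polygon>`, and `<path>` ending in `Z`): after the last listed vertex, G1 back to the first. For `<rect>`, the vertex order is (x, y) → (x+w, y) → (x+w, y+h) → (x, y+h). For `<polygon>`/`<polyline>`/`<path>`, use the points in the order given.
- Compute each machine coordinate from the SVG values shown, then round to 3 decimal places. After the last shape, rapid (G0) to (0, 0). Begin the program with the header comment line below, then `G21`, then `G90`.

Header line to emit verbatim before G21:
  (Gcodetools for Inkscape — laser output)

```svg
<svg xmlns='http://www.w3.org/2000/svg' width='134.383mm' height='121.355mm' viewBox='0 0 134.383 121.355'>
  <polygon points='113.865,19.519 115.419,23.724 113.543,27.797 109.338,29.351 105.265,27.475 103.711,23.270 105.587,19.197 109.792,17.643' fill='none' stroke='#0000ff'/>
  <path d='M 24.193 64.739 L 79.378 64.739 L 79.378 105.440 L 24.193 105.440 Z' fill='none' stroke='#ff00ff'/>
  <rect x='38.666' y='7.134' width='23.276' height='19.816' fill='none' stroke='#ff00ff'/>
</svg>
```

1 u = 1 mm; y_m = 121.355 − y.

[1] `<polygon>` regular polygon, #0000ff→score S505 F2708: (113.865,101.836) → (115.419,97.631) → (113.543,93.558) → (109.338,92.004) → (105.265,93.880) → (103.711,98.085) → (105.587,102.158) → (109.792,103.712) → (113.865,101.836) (closed)

[2] `<path>` rectangle, #ff00ff→engrave S239 F3261: (24.193,56.616) → (79.378,56.616) → (79.378,15.915) → (24.193,15.915) → (24.193,56.616) (closed)

[3] `<rect>` rectangle, #ff00ff→engrave S239 F3261: (38.666,114.221) → (61.942,114.221) → (61.942,94.405) → (38.666,94.405) → (38.666,114.221) (closed)

(Gcodetools for Inkscape — laser output)
G21
G90
G0 X113.865 Y101.836
M3 S505
G01 X115.419 Y97.631 F2708
G01 X113.543 Y93.558 F2708
G01 X109.338 Y92.004 F2708
G01 X105.265 Y93.880 F2708
G01 X103.711 Y98.085 F2708
G01 X105.587 Y102.158 F2708
G01 X109.792 Y103.712 F2708
G01 X113.865 Y101.836 F2708
M5
G0 X24.193 Y56.616
M3 S239
G01 X79.378 Y56.616 F3261
G01 X79.378 Y15.915 F3261
G01 X24.193 Y15.915 F3261
G01 X24.193 Y56.616 F3261
M5
G0 X38.666 Y114.221
M3 S239
G01 X61.942 Y114.221 F3261
G01 X61.942 Y94.405 F3261
G01 X38.666 Y94.405 F3261
G01 X38.666 Y114.221 F3261
M5
G0 X0.000 Y0.000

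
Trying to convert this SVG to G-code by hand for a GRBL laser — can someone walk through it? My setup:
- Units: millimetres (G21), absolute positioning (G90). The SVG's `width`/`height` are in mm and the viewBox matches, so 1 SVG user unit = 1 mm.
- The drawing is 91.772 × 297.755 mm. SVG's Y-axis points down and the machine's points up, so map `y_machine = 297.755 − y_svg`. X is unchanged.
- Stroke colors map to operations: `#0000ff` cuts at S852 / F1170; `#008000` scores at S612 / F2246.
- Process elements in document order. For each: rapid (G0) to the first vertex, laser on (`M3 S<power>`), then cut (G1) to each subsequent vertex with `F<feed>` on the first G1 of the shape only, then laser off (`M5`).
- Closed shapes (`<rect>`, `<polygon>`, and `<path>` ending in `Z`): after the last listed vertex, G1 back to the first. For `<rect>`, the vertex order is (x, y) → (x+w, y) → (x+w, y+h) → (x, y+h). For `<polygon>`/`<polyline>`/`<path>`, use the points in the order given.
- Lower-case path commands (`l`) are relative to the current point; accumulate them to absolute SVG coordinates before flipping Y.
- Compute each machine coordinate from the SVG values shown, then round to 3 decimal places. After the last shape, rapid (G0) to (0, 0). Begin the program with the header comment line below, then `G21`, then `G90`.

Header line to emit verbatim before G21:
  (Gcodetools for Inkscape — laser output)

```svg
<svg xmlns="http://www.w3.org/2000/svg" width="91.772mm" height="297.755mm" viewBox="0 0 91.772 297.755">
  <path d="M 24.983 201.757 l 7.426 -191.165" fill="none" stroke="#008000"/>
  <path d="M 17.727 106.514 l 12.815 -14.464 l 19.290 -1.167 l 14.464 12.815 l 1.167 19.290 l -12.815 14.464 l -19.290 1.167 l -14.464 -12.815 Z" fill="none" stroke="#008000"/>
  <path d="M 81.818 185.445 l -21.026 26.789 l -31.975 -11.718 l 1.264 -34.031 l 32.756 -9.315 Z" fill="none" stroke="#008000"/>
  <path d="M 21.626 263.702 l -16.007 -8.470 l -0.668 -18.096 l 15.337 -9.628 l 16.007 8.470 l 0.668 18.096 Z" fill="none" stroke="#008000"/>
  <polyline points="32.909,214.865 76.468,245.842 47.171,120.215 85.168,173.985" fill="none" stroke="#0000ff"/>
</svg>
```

(Gcodetools for Inkscape — laser output)
G21
G90
G0 X24.983 Y95.998
M3 S612
G1 X32.409 Y287.163 F2246
M5
G0 X17.727 Y191.241
M3 S612
G1 X30.542 Y205.705 F2246
G1 X49.832 Y206.872
G1 X64.296 Y194.057
G1 X65.463 Y174.767
G1 X52.648 Y160.303
G1 X33.358 Y159.136
G1 X18.894 Y171.951
G1 X17.727 Y191.241
M5
G0 X81.818 Y112.310
M3 S612
G1 X60.792 Y85.521 F2246
G1 X28.817 Y97.239
G1 X30.081 Y131.270
G1 X62.837 Y140.585
G1 X81.818 Y112.310
M5
G0 X21.626 Y34.053
M3 S612
G1 X5.619 Y42.523 F2246
G1 X4.951 Y60.619
G1 X20.288 Y70.247
G1 X36.295 Y61.777
G1 X36.963 Y43.681
G1 X21.626 Y34.053
M5
G0 X32.909 Y82.890
M3 S852
G1 X76.468 Y51.913 F1170
G1 X47.171 Y177.540
G1 X85.168 Y123.770
M5
G0 X0.000 Y0.000

1 u = 1 mm; y_m = 297.755 − y.

[1] `<path>` line segment, #008000→score S612 F2246: (24.983,95.998) → (32.409,287.163)

[2] `<path>` regular polygon, #008000→score S612 F2246: (17.727,191.241) → (30.542,205.705) → (49.832,206.872) → (64.296,194.057) → (65.463,174.767) → (52.648,160.303) → (33.358,159.136) → (18.894,171.951) → (17.727,191.241) (closed)

[3] `<path>` regular polygon, #008000→score S612 F2246: (81.818,112.310) → (60.792,85.521) → (28.817,97.239) → (30.081,131.270) → (62.837,140.585) → (81.818,112.310) (closed)

[4] `<path>` regular polygon, #008000→score S612 F2246: (21.626,34.053) → (5.619,42.523) → (4.951,60.619) → (20.288,70.247) → (36.295,61.777) → (36.963,43.681) → (21.626,34.053) (closed)

[5] `<polyline>` open polyline, #0000ff→cut S852 F1170: (32.909,82.890) → (76.468,51.913) → (47.171,177.540) → (85.168,123.770)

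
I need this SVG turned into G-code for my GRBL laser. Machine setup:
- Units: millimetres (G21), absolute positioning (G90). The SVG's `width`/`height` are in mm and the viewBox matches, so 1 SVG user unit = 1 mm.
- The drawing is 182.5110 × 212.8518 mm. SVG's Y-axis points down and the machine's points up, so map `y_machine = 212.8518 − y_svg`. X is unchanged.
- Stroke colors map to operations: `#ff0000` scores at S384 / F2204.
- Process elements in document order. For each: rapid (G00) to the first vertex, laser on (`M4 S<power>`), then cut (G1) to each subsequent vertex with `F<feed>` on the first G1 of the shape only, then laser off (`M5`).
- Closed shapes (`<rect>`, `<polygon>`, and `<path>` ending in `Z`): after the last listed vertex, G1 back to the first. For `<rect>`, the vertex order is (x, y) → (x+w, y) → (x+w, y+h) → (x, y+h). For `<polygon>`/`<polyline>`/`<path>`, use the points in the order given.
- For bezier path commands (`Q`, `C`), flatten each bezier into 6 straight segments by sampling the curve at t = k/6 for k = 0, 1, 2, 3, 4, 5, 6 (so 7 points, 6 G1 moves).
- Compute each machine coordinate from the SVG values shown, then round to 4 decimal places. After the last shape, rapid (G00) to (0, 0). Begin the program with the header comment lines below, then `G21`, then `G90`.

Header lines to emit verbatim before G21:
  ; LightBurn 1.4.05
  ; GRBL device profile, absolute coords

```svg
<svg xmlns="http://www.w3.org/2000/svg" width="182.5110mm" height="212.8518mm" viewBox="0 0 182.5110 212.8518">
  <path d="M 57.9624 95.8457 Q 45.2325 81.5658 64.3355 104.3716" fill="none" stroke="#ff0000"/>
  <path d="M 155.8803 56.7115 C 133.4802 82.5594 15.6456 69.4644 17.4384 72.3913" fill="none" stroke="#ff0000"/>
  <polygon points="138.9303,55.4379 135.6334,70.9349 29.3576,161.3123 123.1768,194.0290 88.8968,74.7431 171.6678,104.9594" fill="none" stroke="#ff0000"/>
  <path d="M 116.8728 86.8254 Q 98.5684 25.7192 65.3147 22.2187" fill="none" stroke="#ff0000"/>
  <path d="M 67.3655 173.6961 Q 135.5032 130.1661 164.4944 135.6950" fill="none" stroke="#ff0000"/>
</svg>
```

viewBox `0 0 182.5110 212.8518` with mm width/height → 1 unit = 1 mm. Flip: y_m = 212.8518 − y_svg.

**Shape 1** — `<path>` quadratic bezier, stroke `#ff0000` → score (S384, F2204). Control points (SVG): P0=(57.9624,95.8457), P1=(45.2325,81.5658), P2=(64.3355,104.3716); sampled at t=k/6. Machine vertices: (57.9624,117.0061) → (54.6033,120.7359) → (53.0128,122.4054) → (53.1907,122.0146) → (55.1372,119.5634) → (58.8521,115.0520) → (64.3355,108.4802). Open path.

**Shape 2** — `<path>` cubic bezier, stroke `#ff0000` → score (S384, F2204). Control points (SVG): P0=(155.8803,56.7115), P1=(133.4802,82.5594), P2=(15.6456,69.4644), P3=(17.4384,72.3913); sampled at t=k/6. Machine vertices: (155.8803,156.1403) → (137.7230,146.2071) → (109.6340,141.2376) → (77.5870,139.7050) → (47.5561,140.0825) → (25.5153,140.8433) → (17.4384,140.4605). Open path.

**Shape 3** — `<polygon>` closed polygon, stroke `#ff0000` → score (S384, F2204). Machine vertices: (138.9303,157.4139) → (135.6334,141.9169) → (29.3576,51.5395) → (123.1768,18.8228) → (88.8968,138.1087) → (171.6678,107.8924) → (138.9303,157.4139). Closed: final G1 returns to the first vertex.

**Shape 4** — `<path>` quadratic bezier, stroke `#ff0000` → score (S384, F2204). Control points (SVG): P0=(116.8728,86.8254), P1=(98.5684,25.7192), P2=(65.3147,22.2187); sampled at t=k/6. Machine vertices: (116.8728,126.0264) → (110.3561,144.7950) → (103.0088,160.3632) → (94.8311,172.7312) → (85.8228,181.8988) → (75.9840,187.8661) → (65.3147,190.6331). Open path.

**Shape 5** — `<path>` quadratic bezier, stroke `#ff0000` → score (S384, F2204). Control points (SVG): P0=(67.3655,173.6961), P1=(135.5032,130.1661), P2=(164.4944,135.6950); sampled at t=k/6. Machine vertices: (67.3655,39.1557) → (88.9907,52.3030) → (108.4410,62.7247) → (125.7166,70.4210) → (140.8173,75.3917) → (153.7433,77.6370) → (164.4944,77.1568). Open path.

; LightBurn 1.4.05
; GRBL device profile, absolute coords
G21
G90
G00 X57.9624 Y117.0061
M4 S384
G1 X54.6033 Y120.7359 F2204
G1 X53.0128 Y122.4054
G1 X53.1907 Y122.0146
G1 X55.1372 Y119.5634
G1 X58.8521 Y115.0520
G1 X64.3355 Y108.4802
M5
G00 X155.8803 Y156.1403
M4 S384
G1 X137.7230 Y146.2071 F2204
G1 X109.6340 Y141.2376
G1 X77.5870 Y139.7050
G1 X47.5561 Y140.0825
G1 X25.5153 Y140.8433
G1 X17.4384 Y140.4605
M5
G00 X138.9303 Y157.4139
M4 S384
G1 X135.6334 Y141.9169 F2204
G1 X29.3576 Y51.5395
G1 X123.1768 Y18.8228
G1 X88.8968 Y138.1087
G1 X171.6678 Y107.8924
G1 X138.9303 Y157.4139
M5
G00 X116.8728 Y126.0264
M4 S384
G1 X110.3561 Y144.7950 F2204
G1 X103.0088 Y160.3632
G1 X94.8311 Y172.7312
G1 X85.8228 Y181.8988
G1 X75.9840 Y187.8661
G1 X65.3147 Y190.6331
M5
G00 X67.3655 Y39.1557
M4 S384
G1 X88.9907 Y52.3030 F2204
G1 X108.4410 Y62.7247
G1 X125.7166 Y70.4210
G1 X140.8173 Y75.3917
G1 X153.7433 Y77.6370
G1 X164.4944 Y77.1568
M5
G00 X0.0000 Y0.0000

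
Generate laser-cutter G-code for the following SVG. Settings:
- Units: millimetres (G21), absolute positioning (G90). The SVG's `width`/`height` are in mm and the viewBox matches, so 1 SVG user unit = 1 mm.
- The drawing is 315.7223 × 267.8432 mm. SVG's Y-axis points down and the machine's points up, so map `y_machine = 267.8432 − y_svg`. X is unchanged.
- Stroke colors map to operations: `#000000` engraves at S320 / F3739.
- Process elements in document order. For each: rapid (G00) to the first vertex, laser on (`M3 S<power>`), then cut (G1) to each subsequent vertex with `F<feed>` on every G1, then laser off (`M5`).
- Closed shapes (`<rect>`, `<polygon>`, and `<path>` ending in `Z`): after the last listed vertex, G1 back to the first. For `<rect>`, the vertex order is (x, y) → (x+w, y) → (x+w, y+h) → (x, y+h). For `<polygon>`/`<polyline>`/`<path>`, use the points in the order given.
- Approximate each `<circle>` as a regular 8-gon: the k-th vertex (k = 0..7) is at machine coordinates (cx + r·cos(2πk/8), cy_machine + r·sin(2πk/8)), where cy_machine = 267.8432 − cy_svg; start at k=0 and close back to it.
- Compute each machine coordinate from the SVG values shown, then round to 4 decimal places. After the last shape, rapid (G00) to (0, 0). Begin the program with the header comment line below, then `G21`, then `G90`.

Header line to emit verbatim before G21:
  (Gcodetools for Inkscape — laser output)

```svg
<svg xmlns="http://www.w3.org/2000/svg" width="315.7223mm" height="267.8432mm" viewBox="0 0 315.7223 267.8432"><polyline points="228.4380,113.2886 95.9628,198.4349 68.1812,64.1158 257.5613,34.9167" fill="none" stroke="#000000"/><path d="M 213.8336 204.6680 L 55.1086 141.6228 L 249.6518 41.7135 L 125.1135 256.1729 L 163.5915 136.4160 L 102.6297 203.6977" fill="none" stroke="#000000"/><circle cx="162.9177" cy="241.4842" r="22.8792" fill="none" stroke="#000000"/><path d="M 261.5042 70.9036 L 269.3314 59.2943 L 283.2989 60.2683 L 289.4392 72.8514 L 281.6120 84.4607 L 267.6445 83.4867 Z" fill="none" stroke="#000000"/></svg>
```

viewBox `0 0 315.7223 267.8432` with mm width/height → 1 unit = 1 mm. Flip: y_m = 267.8432 − y_svg.

**Shape 1** — `<polyline>` open polyline, stroke `#000000` → engrave (S320, F3739). Machine vertices: (228.4380,154.5546) → (95.9628,69.4083) → (68.1812,203.7274) → (257.5613,232.9265). Open path.

**Shape 2** — `<path>` open polyline, stroke `#000000` → engrave (S320, F3739). Machine vertices: (213.8336,63.1752) → (55.1086,126.2204) → (249.6518,226.1297) → (125.1135,11.6703) → (163.5915,131.4272) → (102.6297,64.1455). Open path.

**Shape 3** — `<circle>` circle, stroke `#000000` → engrave (S320, F3739). Machine vertices: (185.7969,26.3590) → (179.0957,42.5370) → (162.9177,49.2382) → (146.7397,42.5370) → (140.0385,26.3590) → (146.7397,10.1810) → (162.9177,3.4798) → (179.0957,10.1810) → (185.7969,26.3590). Closed: final G1 returns to the first vertex.

**Shape 4** — `<path>` regular polygon, stroke `#000000` → engrave (S320, F3739). Machine vertices: (261.5042,196.9396) → (269.3314,208.5489) → (283.2989,207.5749) → (289.4392,194.9918) → (281.6120,183.3825) → (267.6445,184.3565) → (261.5042,196.9396). Closed: final G1 returns to the first vertex.

(Gcodetools for Inkscape — laser output)
G21
G90
G00 X228.4380 Y154.5546
M3 S320
G1 X95.9628 Y69.4083 F3739
G1 X68.1812 Y203.7274 F3739
G1 X257.5613 Y232.9265 F3739
M5
G00 X213.8336 Y63.1752
M3 S320
G1 X55.1086 Y126.2204 F3739
G1 X249.6518 Y226.1297 F3739
G1 X125.1135 Y11.6703 F3739
G1 X163.5915 Y131.4272 F3739
G1 X102.6297 Y64.1455 F3739
M5
G00 X185.7969 Y26.3590
M3 S320
G1 X179.0957 Y42.5370 F3739
G1 X162.9177 Y49.2382 F3739
G1 X146.7397 Y42.5370 F3739
G1 X140.0385 Y26.3590 F3739
G1 X146.7397 Y10.1810 F3739
G1 X162.9177 Y3.4798 F3739
G1 X179.0957 Y10.1810 F3739
G1 X185.7969 Y26.3590 F3739
M5
G00 X261.5042 Y196.9396
M3 S320
G1 X269.3314 Y208.5489 F3739
G1 X283.2989 Y207.5749 F3739
G1 X289.4392 Y194.9918 F3739
G1 X281.6120 Y183.3825 F3739
G1 X267.6445 Y184.3565 F3739
G1 X261.5042 Y196.9396 F3739
M5
G00 X0.0000 Y0.0000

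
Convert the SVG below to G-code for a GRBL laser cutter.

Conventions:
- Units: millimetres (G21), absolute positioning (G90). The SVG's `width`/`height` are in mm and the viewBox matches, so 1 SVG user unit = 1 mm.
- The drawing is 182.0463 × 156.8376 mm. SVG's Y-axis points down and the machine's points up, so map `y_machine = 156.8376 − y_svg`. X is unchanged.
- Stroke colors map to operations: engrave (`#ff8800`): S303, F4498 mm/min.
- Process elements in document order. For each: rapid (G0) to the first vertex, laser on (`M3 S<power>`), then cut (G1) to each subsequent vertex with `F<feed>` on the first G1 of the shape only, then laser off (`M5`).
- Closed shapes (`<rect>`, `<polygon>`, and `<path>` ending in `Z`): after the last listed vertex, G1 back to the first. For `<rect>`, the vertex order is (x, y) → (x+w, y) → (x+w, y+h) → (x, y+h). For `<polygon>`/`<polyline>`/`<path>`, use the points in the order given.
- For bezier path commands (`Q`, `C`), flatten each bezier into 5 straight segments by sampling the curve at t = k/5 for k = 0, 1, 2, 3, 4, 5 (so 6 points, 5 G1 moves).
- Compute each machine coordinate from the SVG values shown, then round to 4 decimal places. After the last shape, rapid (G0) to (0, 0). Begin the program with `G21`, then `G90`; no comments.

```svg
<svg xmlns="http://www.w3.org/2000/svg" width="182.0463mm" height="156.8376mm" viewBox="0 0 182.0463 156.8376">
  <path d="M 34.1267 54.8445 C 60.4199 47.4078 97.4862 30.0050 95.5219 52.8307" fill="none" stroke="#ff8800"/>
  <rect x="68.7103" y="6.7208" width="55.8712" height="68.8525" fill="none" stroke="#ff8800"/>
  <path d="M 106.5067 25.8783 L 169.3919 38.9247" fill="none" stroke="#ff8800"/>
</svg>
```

Since the viewBox matches the mm dimensions, user units are millimetres directly. The only transform is the Y-flip y_m = 156.8376 − y_svg.

Shape 1 is a cubic bezier drawn with `<path>`. Its stroke #ff8800 means engrave at S303, F4498. After flipping Y the toolpath is (34.1267,101.9931) → (50.7970,107.2495) → (67.6622,112.4884) → (82.3318,115.3005) → (92.4152,113.2765) → (95.5219,104.0069).

Shape 2 is a rectangle drawn with `<rect>`. Its stroke #ff8800 means engrave at S303, F4498. After flipping Y the toolpath is (68.7103,150.1168) → (124.5815,150.1168) → (124.5815,81.2643) → (68.7103,81.2643) → (68.7103,150.1168), returning to the start.

Shape 3 is a line segment drawn with `<path>`. Its stroke #ff8800 means engrave at S303, F4498. After flipping Y the toolpath is (106.5067,130.9593) → (169.3919,117.9129).

G21
G90
G0 X34.1267 Y101.9931
M3 S303
G1 X50.7970 Y107.2495 F4498
G1 X67.6622 Y112.4884
G1 X82.3318 Y115.3005
G1 X92.4152 Y113.2765
G1 X95.5219 Y104.0069
M5
G0 X68.7103 Y150.1168
M3 S303
G1 X124.5815 Y150.1168 F4498
G1 X124.5815 Y81.2643
G1 X68.7103 Y81.2643
G1 X68.7103 Y150.1168
M5
G0 X106.5067 Y130.9593
M3 S303
G1 X169.3919 Y117.9129 F4498
M5
G0 X0.0000 Y0.0000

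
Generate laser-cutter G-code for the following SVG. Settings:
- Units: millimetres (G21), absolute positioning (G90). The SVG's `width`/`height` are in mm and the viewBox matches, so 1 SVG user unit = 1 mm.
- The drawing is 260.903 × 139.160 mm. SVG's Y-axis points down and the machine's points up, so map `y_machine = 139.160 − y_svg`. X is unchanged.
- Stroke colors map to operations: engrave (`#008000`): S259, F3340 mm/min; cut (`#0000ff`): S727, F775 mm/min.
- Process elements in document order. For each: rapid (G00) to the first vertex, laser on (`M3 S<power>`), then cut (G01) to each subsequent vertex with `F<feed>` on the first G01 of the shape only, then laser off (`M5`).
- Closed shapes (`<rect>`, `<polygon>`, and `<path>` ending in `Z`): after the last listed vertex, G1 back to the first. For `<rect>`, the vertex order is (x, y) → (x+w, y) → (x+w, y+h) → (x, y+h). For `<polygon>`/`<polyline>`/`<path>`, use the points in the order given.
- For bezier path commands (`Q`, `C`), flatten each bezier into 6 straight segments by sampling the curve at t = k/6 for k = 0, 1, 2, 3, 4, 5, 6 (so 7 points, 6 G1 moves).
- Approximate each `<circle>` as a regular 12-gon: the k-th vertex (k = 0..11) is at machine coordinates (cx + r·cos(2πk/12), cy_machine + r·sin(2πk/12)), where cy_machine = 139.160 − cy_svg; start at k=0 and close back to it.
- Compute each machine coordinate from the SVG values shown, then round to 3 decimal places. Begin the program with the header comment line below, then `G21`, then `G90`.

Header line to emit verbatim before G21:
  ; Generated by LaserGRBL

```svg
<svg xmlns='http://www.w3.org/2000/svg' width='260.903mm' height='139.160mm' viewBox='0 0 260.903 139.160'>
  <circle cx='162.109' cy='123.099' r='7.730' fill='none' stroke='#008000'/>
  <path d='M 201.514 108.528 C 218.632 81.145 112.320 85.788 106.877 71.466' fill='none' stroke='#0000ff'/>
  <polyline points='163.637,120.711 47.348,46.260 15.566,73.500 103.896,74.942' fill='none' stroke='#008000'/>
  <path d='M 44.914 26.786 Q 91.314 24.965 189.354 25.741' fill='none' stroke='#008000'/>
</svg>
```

; Generated by LaserGRBL
G21
G90
G00 X169.839 Y16.061
M3 S259
G01 X168.803 Y19.926 F3340
G01 X165.974 Y22.755
G01 X162.109 Y23.791
G01 X158.244 Y22.755
G01 X155.415 Y19.926
G01 X154.379 Y16.061
G01 X155.415 Y12.196
G01 X158.244 Y9.367
G01 X162.109 Y8.331
G01 X165.974 Y9.367
G01 X168.803 Y12.196
G01 X169.839 Y16.061
M5
G00 X201.514 Y30.632
M3 S727
G01 X200.826 Y41.891 F775
G01 X185.796 Y49.228
G01 X162.656 Y54.061
G01 X137.636 Y57.805
G01 X116.966 Y61.877
G01 X106.877 Y67.694
M5
G00 X163.637 Y18.449
M3 S259
G01 X47.348 Y92.900 F3340
G01 X15.566 Y65.660
G01 X103.896 Y64.218
M5
G00 X44.914 Y112.374
M3 S259
G01 X61.815 Y112.909 F3340
G01 X81.585 Y113.299
G01 X104.224 Y113.546
G01 X129.732 Y113.648
G01 X158.108 Y113.606
G01 X189.354 Y113.419
M5

Since the viewBox matches the mm dimensions, user units are millimetres directly. The only transform is the Y-flip y_m = 139.160 − y_svg.

Shape 1 is a circle drawn with `<circle>`. Its stroke #008000 means engrave at S259, F3340. After flipping Y the toolpath is (169.839,16.061) → (168.803,19.926) → (165.974,22.755) → (162.109,23.791) → (158.244,22.755) → (155.415,19.926) → (154.379,16.061) → (155.415,12.196) → (158.244,9.367) → (162.109,8.331) → (165.974,9.367) → (168.803,12.196) → (169.839,16.061), returning to the start.

Shape 2 is a cubic bezier drawn with `<path>`. Its stroke #0000ff means cut at S727, F775. After flipping Y the toolpath is (201.514,30.632) → (200.826,41.891) → (185.796,49.228) → (162.656,54.061) → (137.636,57.805) → (116.966,61.877) → (106.877,67.694).

Shape 3 is a open polyline drawn with `<polyline>`. Its stroke #008000 means engrave at S259, F3340. After flipping Y the toolpath is (163.637,18.449) → (47.348,92.900) → (15.566,65.660) → (103.896,64.218).

Shape 4 is a quadratic bezier drawn with `<path>`. Its stroke #008000 means engrave at S259, F3340. After flipping Y the toolpath is (44.914,112.374) → (61.815,112.909) → (81.585,113.299) → (104.224,113.546) → (129.732,113.648) → (158.108,113.606) → (189.354,113.419).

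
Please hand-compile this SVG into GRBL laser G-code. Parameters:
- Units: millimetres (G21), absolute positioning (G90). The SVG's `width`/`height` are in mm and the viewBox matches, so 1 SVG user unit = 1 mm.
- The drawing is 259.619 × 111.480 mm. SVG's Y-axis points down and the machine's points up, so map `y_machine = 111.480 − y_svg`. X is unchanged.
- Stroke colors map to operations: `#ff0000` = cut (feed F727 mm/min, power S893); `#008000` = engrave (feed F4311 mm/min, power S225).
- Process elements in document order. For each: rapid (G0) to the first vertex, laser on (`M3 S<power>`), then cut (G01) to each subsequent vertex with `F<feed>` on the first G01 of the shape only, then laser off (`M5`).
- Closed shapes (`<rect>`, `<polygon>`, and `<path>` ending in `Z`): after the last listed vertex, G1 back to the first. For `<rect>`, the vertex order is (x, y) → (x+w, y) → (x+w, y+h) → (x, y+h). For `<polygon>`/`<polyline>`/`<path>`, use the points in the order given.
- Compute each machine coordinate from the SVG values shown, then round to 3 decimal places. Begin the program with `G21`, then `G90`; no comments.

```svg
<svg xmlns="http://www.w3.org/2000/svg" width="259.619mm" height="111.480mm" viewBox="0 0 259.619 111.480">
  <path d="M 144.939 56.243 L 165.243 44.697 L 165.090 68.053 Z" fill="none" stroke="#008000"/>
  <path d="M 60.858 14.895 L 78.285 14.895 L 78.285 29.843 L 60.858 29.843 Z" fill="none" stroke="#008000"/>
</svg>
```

G21
G90
G0 X144.939 Y55.237
M3 S225
G01 X165.243 Y66.783 F4311
G01 X165.090 Y43.427
G01 X144.939 Y55.237
M5
G0 X60.858 Y96.585
M3 S225
G01 X78.285 Y96.585 F4311
G01 X78.285 Y81.637
G01 X60.858 Y81.637
G01 X60.858 Y96.585
M5

viewBox `0 0 259.619 111.480` with mm width/height → 1 unit = 1 mm. Flip: y_m = 111.480 − y_svg.

**Shape 1** — `<path>` regular polygon, stroke `#008000` → engrave (S225, F4311). Machine vertices: (144.939,55.237) → (165.243,66.783) → (165.090,43.427) → (144.939,55.237). Closed: final G1 returns to the first vertex.

**Shape 2** — `<path>` rectangle, stroke `#008000` → engrave (S225, F4311). Machine vertices: (60.858,96.585) → (78.285,96.585) → (78.285,81.637) → (60.858,81.637) → (60.858,96.585). Closed: final G1 returns to the first vertex.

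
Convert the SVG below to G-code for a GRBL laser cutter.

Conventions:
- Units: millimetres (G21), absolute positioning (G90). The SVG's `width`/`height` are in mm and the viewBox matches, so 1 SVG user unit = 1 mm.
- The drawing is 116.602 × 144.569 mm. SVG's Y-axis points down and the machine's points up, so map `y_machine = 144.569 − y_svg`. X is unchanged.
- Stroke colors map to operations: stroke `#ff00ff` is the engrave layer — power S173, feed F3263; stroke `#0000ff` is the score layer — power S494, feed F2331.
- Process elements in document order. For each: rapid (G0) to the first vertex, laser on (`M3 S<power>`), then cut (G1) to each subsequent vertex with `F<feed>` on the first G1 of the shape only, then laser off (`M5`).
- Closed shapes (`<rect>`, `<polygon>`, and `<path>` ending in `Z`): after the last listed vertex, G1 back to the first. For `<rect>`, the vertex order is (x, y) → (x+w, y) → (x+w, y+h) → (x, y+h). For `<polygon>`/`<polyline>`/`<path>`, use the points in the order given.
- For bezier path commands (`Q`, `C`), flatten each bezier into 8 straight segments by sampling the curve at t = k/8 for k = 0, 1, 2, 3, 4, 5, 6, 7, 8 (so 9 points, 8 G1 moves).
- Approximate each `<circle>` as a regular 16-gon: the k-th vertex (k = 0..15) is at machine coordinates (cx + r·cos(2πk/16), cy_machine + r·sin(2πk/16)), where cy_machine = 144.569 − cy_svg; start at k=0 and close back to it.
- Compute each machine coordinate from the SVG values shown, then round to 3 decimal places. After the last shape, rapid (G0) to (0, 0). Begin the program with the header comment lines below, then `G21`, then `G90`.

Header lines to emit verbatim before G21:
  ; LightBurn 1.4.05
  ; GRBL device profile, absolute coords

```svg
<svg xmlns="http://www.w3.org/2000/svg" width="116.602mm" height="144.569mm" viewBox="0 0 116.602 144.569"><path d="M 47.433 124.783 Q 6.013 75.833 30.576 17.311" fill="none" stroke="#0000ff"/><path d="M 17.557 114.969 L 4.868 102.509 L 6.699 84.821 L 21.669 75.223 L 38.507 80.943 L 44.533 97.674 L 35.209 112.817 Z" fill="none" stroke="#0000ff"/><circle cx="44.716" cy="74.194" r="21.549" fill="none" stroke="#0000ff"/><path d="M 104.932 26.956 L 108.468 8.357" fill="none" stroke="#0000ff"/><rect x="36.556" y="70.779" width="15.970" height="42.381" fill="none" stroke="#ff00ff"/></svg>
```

Since the viewBox matches the mm dimensions, user units are millimetres directly. The only transform is the Y-flip y_m = 144.569 − y_svg.

Shape 1 is a quadratic bezier drawn with `<path>`. Its stroke #0000ff means score at S494, F2331. After flipping Y the toolpath is (47.433,19.786) → (38.109,32.173) → (30.847,44.859) → (25.647,57.845) → (22.509,71.129) → (21.433,84.713) → (22.418,98.595) → (25.466,112.777) → (30.576,127.258).

Shape 2 is a regular polygon drawn with `<path>`. Its stroke #0000ff means score at S494, F2331. After flipping Y the toolpath is (17.557,29.600) → (4.868,42.060) → (6.699,59.748) → (21.669,69.346) → (38.507,63.626) → (44.533,46.895) → (35.209,31.752) → (17.557,29.600), returning to the start.

Shape 3 is a circle drawn with `<circle>`. Its stroke #0000ff means score at S494, F2331. After flipping Y the toolpath is (66.265,70.375) → (64.625,78.621) → (59.953,85.612) → (52.962,90.284) → (44.716,91.924) → (36.470,90.284) → (29.479,85.612) → (24.807,78.621) → (23.167,70.375) → (24.807,62.129) → (29.479,55.138) → (36.470,50.466) → (44.716,48.826) → (52.962,50.466) → (59.953,55.138) → (64.625,62.129) → (66.265,70.375), returning to the start.

Shape 4 is a line segment drawn with `<path>`. Its stroke #0000ff means score at S494, F2331. After flipping Y the toolpath is (104.932,117.613) → (108.468,136.212).

Shape 5 is a rectangle drawn with `<rect>`. Its stroke #ff00ff means engrave at S173, F3263. After flipping Y the toolpath is (36.556,73.790) → (52.526,73.790) → (52.526,31.409) → (36.556,31.409) → (36.556,73.790), returning to the start.

; LightBurn 1.4.05
; GRBL device profile, absolute coords
G21
G90
G0 X47.433 Y19.786
M3 S494
G1 X38.109 Y32.173 F2331
G1 X30.847 Y44.859
G1 X25.647 Y57.845
G1 X22.509 Y71.129
G1 X21.433 Y84.713
G1 X22.418 Y98.595
G1 X25.466 Y112.777
G1 X30.576 Y127.258
M5
G0 X17.557 Y29.600
M3 S494
G1 X4.868 Y42.060 F2331
G1 X6.699 Y59.748
G1 X21.669 Y69.346
G1 X38.507 Y63.626
G1 X44.533 Y46.895
G1 X35.209 Y31.752
G1 X17.557 Y29.600
M5
G0 X66.265 Y70.375
M3 S494
G1 X64.625 Y78.621 F2331
G1 X59.953 Y85.612
G1 X52.962 Y90.284
G1 X44.716 Y91.924
G1 X36.470 Y90.284
G1 X29.479 Y85.612
G1 X24.807 Y78.621
G1 X23.167 Y70.375
G1 X24.807 Y62.129
G1 X29.479 Y55.138
G1 X36.470 Y50.466
G1 X44.716 Y48.826
G1 X52.962 Y50.466
G1 X59.953 Y55.138
G1 X64.625 Y62.129
G1 X66.265 Y70.375
M5
G0 X104.932 Y117.613
M3 S494
G1 X108.468 Y136.212 F2331
M5
G0 X36.556 Y73.790
M3 S173
G1 X52.526 Y73.790 F3263
G1 X52.526 Y31.409
G1 X36.556 Y31.409
G1 X36.556 Y73.790
M5
G0 X0.000 Y0.000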